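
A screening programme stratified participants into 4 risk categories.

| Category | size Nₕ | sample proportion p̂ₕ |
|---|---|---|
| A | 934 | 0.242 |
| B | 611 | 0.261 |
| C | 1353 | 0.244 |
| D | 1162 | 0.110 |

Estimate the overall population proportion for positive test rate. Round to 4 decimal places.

Wₕ = Nₕ/N with N = 4060: 0.2300, 0.1505, 0.3333, 0.2862.
p̂_st = 0.2300·0.242 + 0.1505·0.261 + 0.3333·0.244 + 0.2862·0.110 ≈ 0.207747... → 0.2077.

0.2077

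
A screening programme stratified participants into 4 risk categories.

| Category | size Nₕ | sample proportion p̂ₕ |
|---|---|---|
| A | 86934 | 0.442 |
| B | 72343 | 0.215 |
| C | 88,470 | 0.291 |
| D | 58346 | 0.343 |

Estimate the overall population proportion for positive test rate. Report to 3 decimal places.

Wₕ = Nₕ/N with N = 306093: 0.2840, 0.2363, 0.2890, 0.1906.
p̂_st = 0.2840·0.442 + 0.2363·0.215 + 0.2890·0.291 + 0.1906·0.343 ≈ 0.32584... → 0.326.

0.326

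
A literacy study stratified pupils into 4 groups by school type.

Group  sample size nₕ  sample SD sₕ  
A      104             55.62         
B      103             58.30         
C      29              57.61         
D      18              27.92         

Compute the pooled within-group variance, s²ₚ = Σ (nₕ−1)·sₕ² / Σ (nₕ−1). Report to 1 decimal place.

A: (104−1)·55.62² = 103·3093.5844 = 318639.1932
B: (103−1)·58.30² = 102·3398.89 = 346686.78
C: (29−1)·57.61² = 28·3318.9121 = 92929.5388
D: (18−1)·27.92² = 17·779.5264 = 13251.9488
Numerator = 771507.4608; denominator = Σ(nₕ−1) = 250.
s²ₚ = 771507.4608/250 = 3086.030... → 3086.0.

3086.0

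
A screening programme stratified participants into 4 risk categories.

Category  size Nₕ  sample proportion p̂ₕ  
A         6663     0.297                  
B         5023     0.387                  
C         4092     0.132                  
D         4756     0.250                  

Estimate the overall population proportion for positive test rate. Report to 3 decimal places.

N = 6663 + 5023 + 4092 + 4756 = 20534.
Overall proportion = Σ (Nₕ/N)·p̂ₕ.
Σ Nₕp̂ₕ = 1978.911 + 1943.901 + 540.144 + 1189 = 5651.956.
5651.956 / 20534 = 0.27525... → 0.275.

0.275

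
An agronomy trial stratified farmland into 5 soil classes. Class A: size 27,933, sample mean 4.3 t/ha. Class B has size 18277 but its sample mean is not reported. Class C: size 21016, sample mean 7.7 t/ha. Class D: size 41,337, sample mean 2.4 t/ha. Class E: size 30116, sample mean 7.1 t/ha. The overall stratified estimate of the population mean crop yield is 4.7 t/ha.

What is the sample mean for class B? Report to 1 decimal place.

3.1

Σ Nₕx̄ₕ = N·μ, so 18277·x̄_B = 138679·4.7 − (27933·4.3 + 21016·7.7 + 41337·2.4 + 30116·7.1).
= 651791.3 − 594967.5 = 56823.8.
x̄_B = 56823.8 / 18277 = 3.109... → 3.1.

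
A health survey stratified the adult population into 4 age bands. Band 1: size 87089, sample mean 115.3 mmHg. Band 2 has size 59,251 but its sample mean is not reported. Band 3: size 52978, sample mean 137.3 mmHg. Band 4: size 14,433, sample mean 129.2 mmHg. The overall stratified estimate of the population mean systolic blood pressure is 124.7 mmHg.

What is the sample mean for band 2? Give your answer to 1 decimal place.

Σ Nₕx̄ₕ = N·μ, so 59251·x̄_2 = 213751·124.7 − (87089·115.3 + 52978·137.3 + 14433·129.2).
= 26654749.7 − 19179984.7 = 7474765.
x̄_2 = 7474765 / 59251 = 126.154... → 126.2.

126.2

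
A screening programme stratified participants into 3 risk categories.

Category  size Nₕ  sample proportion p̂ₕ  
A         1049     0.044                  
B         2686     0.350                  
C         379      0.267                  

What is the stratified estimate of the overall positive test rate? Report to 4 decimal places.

Wₕ = Nₕ/N with N = 4114: 0.2550, 0.6529, 0.0921.
p̂_st = 0.2550·0.044 + 0.6529·0.350 + 0.0921·0.267 ≈ 0.264329... → 0.2643.

0.2643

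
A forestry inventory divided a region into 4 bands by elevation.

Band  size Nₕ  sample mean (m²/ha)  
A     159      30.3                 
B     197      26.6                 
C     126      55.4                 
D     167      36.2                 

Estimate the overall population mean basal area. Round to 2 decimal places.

35.57

N = 159 + 197 + 126 + 167 = 649.
Overall mean = Σ (Nₕ/N)·x̄ₕ — weight by population share, not a simple average.
Σ Nₕx̄ₕ = 159·30.3 + 197·26.6 + 126·55.4 + 167·36.2 = 4817.7 + 5240.2 + 6980.4 + 6045.4 = 23083.7.
Divide by N: 23083.7 / 649 = 35.5681... → 35.57.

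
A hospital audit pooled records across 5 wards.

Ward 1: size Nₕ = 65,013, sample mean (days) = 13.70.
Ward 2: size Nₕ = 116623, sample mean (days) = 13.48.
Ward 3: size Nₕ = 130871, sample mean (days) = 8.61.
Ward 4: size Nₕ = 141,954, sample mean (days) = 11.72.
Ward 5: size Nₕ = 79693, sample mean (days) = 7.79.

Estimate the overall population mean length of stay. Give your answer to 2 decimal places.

N = 534154; weights Wₕ = Nₕ/N = (0.1217, 0.2183, 0.2450, 0.2658, 0.1492).
x̄_st = Σ Wₕ·x̄ₕ = 0.1217·13.70 + 0.2183·13.48 + 0.2450·8.61 + 0.2658·11.72 + 0.1492·7.79 ≈ 10.9969...
→ 11.00.

11.00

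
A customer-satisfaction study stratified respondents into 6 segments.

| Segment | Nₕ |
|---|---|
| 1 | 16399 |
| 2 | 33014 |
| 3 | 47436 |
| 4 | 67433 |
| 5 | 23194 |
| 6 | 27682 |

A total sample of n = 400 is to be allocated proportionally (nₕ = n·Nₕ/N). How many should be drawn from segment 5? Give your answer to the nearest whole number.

43

Share of segment 5 = 23194/215158 = 0.10780.
Allocate 400 × 0.10780 = 43.120... → 43.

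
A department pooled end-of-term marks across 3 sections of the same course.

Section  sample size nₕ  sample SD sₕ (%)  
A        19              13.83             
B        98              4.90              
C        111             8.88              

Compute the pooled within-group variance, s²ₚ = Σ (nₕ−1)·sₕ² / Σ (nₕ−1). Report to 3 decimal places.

64.204

A: (19−1)·13.83² = 18·191.2689 = 3442.8402
B: (98−1)·4.90² = 97·24.01 = 2328.97
C: (111−1)·8.88² = 110·78.8544 = 8673.984
Numerator = 14445.7942; denominator = Σ(nₕ−1) = 225.
s²ₚ = 14445.7942/225 = 64.20353... → 64.204.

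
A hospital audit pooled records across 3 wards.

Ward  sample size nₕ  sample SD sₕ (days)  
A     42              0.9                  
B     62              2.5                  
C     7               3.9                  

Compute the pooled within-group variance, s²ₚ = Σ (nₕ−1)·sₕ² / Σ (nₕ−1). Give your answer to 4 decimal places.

A: (42−1)·0.9² = 41·0.81 = 33.21
B: (62−1)·2.5² = 61·6.25 = 381.25
C: (7−1)·3.9² = 6·15.21 = 91.26
Numerator = 505.72; denominator = Σ(nₕ−1) = 108.
s²ₚ = 505.72/108 = 4.682593... → 4.6826.

4.6826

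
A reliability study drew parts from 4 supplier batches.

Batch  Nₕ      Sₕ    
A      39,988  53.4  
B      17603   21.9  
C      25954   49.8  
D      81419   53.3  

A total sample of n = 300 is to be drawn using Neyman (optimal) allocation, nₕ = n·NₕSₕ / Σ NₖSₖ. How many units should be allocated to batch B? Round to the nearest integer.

14

Σ NₕSₕ = 39988·53.4 + 17603·21.9 + 25954·49.8 + 81419·53.3 = 8153006.8.
Share for B: 385505.7/8153006.8 = 0.04728.
n_B = 300 × 0.04728 = 14.185... → 14.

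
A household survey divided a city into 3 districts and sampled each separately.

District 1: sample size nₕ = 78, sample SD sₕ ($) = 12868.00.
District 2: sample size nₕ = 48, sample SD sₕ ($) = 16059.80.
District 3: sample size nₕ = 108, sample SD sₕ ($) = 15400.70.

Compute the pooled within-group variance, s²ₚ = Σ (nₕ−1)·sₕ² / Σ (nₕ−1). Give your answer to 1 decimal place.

217535116.4

Degrees of freedom: 77 + 47 + 107 = 231.
Σ(nₕ−1)sₕ² = 77·165585424 + 47·257917176.04 + 107·237181560.49 = 50250611894.31.
s²ₚ = 50250611894.31 / 231 = 217535116.426... → 217535116.4.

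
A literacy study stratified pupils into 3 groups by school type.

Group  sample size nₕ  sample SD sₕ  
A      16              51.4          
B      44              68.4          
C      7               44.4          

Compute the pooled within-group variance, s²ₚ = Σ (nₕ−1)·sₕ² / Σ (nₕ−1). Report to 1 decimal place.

Degrees of freedom: 15 + 43 + 6 = 64.
Σ(nₕ−1)sₕ² = 15·2641.96 + 43·4678.56 + 6·1971.36 = 252635.64.
s²ₚ = 252635.64 / 64 = 3947.432... → 3947.4.

3947.4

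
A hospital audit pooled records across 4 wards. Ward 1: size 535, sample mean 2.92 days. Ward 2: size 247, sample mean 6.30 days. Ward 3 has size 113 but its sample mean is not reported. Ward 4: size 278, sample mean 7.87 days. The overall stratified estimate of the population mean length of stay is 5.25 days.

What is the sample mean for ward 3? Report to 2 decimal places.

7.54

N = 535 + 247 + 113 + 278 = 1173.
Overall total = μ·N = 5.25·1173 = 6158.25.
Subtract the known strata: 535·2.92 + 247·6.30 + 278·7.87 = 5306.16.
Remaining total for ward 3: 6158.25 − 5306.16 = 852.09.
Divide by its size: 852.09 / 113 = 7.5406... → 7.54.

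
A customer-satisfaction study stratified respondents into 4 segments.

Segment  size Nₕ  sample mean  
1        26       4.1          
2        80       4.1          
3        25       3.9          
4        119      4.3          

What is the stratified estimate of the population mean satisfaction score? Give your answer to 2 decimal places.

N = 26 + 80 + 25 + 119 = 250.
Overall mean = Σ (Nₕ/N)·x̄ₕ — weight by population share, not a simple average.
Σ Nₕx̄ₕ = 26·4.1 + 80·4.1 + 25·3.9 + 119·4.3 = 106.6 + 328 + 97.5 + 511.7 = 1043.8.
Divide by N: 1043.8 / 250 = 4.1752 → 4.18.

4.18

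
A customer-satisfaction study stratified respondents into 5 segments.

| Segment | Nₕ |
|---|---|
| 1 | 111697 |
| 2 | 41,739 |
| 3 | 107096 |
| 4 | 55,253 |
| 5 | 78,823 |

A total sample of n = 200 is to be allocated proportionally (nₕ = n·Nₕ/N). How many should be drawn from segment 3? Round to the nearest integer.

54

N = 111697 + 41739 + 107096 + 55253 + 78823 = 394608.
n_3 = 200·107096/394608 = 54.280... → 54.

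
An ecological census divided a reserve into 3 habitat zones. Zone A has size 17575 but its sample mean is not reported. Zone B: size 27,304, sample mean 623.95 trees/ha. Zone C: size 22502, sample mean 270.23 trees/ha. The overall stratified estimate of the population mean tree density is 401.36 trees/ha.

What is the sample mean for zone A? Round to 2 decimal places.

N = 17575 + 27304 + 22502 = 67381.
Overall total = μ·N = 401.36·67381 = 27044038.16.
Subtract the known strata: 27304·623.95 + 22502·270.23 = 23117046.26.
Remaining total for zone A: 27044038.16 − 23117046.26 = 3926991.9.
Divide by its size: 3926991.9 / 17575 = 223.4419... → 223.44.

223.44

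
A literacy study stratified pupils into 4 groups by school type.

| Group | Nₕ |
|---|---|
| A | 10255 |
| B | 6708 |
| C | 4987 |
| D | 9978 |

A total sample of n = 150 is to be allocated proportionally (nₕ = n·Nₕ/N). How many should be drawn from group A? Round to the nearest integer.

48

N = 10255 + 6708 + 4987 + 9978 = 31928.
n_A = 150·10255/31928 = 48.179... → 48.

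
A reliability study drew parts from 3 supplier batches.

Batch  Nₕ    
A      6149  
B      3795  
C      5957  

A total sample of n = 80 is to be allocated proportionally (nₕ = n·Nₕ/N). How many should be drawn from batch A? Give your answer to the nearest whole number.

31

N = 6149 + 3795 + 5957 = 15901.
n_A = 80·6149/15901 = 30.936... → 31.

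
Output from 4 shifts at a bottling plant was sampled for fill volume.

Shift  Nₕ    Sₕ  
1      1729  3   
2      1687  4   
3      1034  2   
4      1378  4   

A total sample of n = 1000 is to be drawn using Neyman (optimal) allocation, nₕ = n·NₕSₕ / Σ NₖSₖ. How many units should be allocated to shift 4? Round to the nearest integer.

282

1: NₕSₕ = 1729·3 = 5187
2: NₕSₕ = 1687·4 = 6748
3: NₕSₕ = 1034·2 = 2068
4: NₕSₕ = 1378·4 = 5512
Σ NₕSₕ = 19515.
n_4 = 1000·5512/19515 = 282.449... → 282.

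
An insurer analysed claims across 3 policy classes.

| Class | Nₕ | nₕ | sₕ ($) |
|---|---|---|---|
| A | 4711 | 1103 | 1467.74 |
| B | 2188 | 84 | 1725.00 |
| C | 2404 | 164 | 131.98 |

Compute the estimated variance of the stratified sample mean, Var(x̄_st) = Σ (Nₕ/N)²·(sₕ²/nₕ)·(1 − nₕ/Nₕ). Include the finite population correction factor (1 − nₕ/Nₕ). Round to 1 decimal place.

2274.5

N = 9303; Wₕ = Nₕ/N.
class A: (4711/9303)²·1467.74²/1103·(1 − 1103/4711) = 383.5803
class B: (2188/9303)²·1725.00²/84·(1 − 84/2188) = 1884.2821
class C: (2404/9303)²·131.98²/164·(1 − 164/2404) = 6.6086
Sum = 2274.4710 → 2274.5.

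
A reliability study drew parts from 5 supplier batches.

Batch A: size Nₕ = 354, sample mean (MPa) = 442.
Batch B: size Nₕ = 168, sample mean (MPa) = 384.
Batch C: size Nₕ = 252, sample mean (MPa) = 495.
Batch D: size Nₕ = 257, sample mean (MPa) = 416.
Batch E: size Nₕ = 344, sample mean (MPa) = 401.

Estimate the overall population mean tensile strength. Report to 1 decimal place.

429.5

N = 1375; weights Wₕ = Nₕ/N = (0.2575, 0.1222, 0.1833, 0.1869, 0.2502).
x̄_st = Σ Wₕ·x̄ₕ = 0.2575·442 + 0.1222·384 + 0.1833·495 + 0.1869·416 + 0.2502·401 ≈ 429.510...
→ 429.5.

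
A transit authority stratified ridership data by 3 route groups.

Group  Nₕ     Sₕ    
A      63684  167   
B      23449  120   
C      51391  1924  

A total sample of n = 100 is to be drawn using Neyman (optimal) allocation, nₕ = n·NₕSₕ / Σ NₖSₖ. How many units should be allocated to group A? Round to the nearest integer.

A: NₕSₕ = 63684·167 = 10635228
B: NₕSₕ = 23449·120 = 2813880
C: NₕSₕ = 51391·1924 = 98876284
Σ NₕSₕ = 112325392.
n_A = 100·10635228/112325392 = 9.468... → 9.

9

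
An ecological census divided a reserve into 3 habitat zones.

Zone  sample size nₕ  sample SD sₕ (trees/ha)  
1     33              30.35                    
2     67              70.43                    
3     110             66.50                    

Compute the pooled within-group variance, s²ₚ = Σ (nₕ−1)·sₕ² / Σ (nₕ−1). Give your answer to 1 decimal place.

1: (33−1)·30.35² = 32·921.1225 = 29475.92
2: (67−1)·70.43² = 66·4960.3849 = 327385.4034
3: (110−1)·66.50² = 109·4422.25 = 482025.25
Numerator = 838886.5734; denominator = Σ(nₕ−1) = 207.
s²ₚ = 838886.5734/207 = 4052.592... → 4052.6.

4052.6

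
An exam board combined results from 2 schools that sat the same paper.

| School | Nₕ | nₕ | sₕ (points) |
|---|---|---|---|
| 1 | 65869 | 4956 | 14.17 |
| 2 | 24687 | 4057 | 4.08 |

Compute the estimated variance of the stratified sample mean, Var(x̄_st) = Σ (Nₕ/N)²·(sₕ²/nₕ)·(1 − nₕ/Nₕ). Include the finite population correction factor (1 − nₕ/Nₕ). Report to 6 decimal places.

N = 90556; Wₕ = Nₕ/N.
school 1: (65869/90556)²·14.17²/4956·(1 − 4956/65869) = 0.019822800
school 2: (24687/90556)²·4.08²/4057·(1 − 4057/24687) = 0.000254829
Sum = 0.020077629 → 0.020078.

0.020078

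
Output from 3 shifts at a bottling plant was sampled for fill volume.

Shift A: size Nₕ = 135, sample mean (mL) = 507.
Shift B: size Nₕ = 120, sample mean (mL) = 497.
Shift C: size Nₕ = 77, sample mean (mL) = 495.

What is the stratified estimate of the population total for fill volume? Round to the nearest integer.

A: 135·507 = 68445
B: 120·497 = 59640
C: 77·495 = 38115
τ̂ = Σ Nₕx̄ₕ = 166200.

166200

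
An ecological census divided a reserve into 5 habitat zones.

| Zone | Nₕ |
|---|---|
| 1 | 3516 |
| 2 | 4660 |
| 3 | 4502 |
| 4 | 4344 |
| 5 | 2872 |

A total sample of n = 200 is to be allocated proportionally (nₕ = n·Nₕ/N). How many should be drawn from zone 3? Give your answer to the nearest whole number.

45

Share of zone 3 = 4502/19894 = 0.22630.
Allocate 200 × 0.22630 = 45.260... → 45.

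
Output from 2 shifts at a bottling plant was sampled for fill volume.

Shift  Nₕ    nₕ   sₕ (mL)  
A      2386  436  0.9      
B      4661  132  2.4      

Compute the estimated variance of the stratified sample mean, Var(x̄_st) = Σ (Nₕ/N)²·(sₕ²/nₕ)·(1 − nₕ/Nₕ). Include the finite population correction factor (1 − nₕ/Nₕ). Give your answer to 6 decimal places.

0.018723

N = 7047; Wₕ = Nₕ/N.
shift A: (2386/7047)²·0.9²/436·(1 − 436/2386) = 0.000174058
shift B: (4661/7047)²·2.4²/132·(1 − 132/4661) = 0.018549040
Sum = 0.018723098 → 0.018723.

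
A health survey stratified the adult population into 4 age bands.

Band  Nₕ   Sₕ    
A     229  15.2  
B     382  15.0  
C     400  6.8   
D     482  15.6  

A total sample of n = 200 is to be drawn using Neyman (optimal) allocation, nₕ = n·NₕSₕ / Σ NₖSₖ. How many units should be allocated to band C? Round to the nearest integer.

28

Σ NₕSₕ = 229·15.2 + 382·15.0 + 400·6.8 + 482·15.6 = 19450.
Share for C: 2720/19450 = 0.13985.
n_C = 200 × 0.13985 = 27.969... → 28.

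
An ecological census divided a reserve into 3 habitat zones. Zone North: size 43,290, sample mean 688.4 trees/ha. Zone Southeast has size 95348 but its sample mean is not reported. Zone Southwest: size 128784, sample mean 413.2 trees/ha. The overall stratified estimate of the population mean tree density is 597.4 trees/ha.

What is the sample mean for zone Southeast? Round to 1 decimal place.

804.9

Σ Nₕx̄ₕ = N·μ, so 95348·x̄_Southeast = 267422·597.4 − (43290·688.4 + 128784·413.2).
= 159757902.8 − 83014384.8 = 76743518.
x̄_Southeast = 76743518 / 95348 = 804.878... → 804.9.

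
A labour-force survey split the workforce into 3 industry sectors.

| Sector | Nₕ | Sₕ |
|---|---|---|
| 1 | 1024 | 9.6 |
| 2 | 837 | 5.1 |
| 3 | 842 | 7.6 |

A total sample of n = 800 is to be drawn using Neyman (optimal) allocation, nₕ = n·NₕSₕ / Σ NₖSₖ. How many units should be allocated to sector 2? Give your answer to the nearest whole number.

167

1: NₕSₕ = 1024·9.6 = 9830.4
2: NₕSₕ = 837·5.1 = 4268.7
3: NₕSₕ = 842·7.6 = 6399.2
Σ NₕSₕ = 20498.3.
n_2 = 800·4268.7/20498.3 = 166.597... → 167.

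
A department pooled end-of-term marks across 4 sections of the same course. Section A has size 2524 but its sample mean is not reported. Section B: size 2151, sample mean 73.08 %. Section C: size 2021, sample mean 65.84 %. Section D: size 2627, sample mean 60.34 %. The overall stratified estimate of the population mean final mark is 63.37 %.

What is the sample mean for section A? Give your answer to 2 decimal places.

56.27

N = 2524 + 2151 + 2021 + 2627 = 9323.
Overall total = μ·N = 63.37·9323 = 590798.51.
Subtract the known strata: 2151·73.08 + 2021·65.84 + 2627·60.34 = 448770.9.
Remaining total for section A: 590798.51 − 448770.9 = 142027.61.
Divide by its size: 142027.61 / 2524 = 56.2708... → 56.27.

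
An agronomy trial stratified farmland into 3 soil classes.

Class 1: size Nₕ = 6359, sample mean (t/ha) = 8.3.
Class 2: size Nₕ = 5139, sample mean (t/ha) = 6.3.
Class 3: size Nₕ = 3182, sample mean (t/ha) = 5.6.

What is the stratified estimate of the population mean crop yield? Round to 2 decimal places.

7.01

x̄_st = (Σ Nₕx̄ₕ) / (Σ Nₕ) = (6359·8.3 + 5139·6.3 + 3182·5.6) / 14680
= 102974.6 / 14680 = 7.0146... → 7.01.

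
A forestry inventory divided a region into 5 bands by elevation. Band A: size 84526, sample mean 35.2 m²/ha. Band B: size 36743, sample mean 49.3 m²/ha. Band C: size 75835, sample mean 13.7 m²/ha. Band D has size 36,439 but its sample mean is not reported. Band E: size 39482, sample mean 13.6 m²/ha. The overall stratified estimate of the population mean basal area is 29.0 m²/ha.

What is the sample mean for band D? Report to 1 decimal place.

N = 84526 + 36743 + 75835 + 36439 + 39482 = 273025.
Overall total = μ·N = 29.0·273025 = 7917725.
Subtract the known strata: 84526·35.2 + 36743·49.3 + 75835·13.7 + 39482·13.6 = 6362639.8.
Remaining total for band D: 7917725 − 6362639.8 = 1555085.2.
Divide by its size: 1555085.2 / 36439 = 42.676... → 42.7.

42.7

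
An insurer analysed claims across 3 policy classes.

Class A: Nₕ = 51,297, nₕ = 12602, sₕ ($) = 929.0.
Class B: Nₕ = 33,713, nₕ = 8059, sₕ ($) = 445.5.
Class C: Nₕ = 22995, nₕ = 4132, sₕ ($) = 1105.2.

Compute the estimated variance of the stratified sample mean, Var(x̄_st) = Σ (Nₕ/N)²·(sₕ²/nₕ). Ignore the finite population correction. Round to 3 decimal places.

N = 108005. Term for each stratum: Wₕ²sₕ²/nₕ.
Var(x̄_st) = 15.448566 + 2.399503 + 13.399869 = 31.247938 → 31.248.

31.248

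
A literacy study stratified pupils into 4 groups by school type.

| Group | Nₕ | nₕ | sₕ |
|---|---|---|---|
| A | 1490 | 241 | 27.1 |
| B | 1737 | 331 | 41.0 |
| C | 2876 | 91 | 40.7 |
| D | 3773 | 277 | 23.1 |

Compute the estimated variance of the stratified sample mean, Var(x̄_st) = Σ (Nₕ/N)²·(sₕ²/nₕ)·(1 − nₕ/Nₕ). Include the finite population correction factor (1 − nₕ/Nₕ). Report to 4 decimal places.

N = 9876; Wₕ = Nₕ/N.
group A: (1490/9876)²·27.1²/241·(1 − 241/1490) = 0.0581444
group B: (1737/9876)²·41.0²/331·(1 − 331/1737) = 0.1271636
group C: (2876/9876)²·40.7²/91·(1 − 91/2876) = 1.4948560
group D: (3773/9876)²·23.1²/277·(1 − 277/3773) = 0.2605195
Sum = 1.9406835 → 1.9407.

1.9407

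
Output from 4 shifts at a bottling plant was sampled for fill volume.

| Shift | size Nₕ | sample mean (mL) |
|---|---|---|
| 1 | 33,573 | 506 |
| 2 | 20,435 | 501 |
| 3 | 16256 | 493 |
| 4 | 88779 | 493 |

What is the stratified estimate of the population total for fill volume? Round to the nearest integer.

1: 33573·506 = 16987938
2: 20435·501 = 10237935
3: 16256·493 = 8014208
4: 88779·493 = 43768047
τ̂ = Σ Nₕx̄ₕ = 79008128.

79008128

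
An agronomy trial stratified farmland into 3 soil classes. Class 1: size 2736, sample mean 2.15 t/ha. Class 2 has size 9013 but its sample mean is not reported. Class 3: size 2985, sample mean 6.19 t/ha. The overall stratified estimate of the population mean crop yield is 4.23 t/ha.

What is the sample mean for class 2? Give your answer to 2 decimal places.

Σ Nₕx̄ₕ = N·μ, so 9013·x̄_2 = 14734·4.23 − (2736·2.15 + 2985·6.19).
= 62324.82 − 24359.55 = 37965.27.
x̄_2 = 37965.27 / 9013 = 4.2123... → 4.21.

4.21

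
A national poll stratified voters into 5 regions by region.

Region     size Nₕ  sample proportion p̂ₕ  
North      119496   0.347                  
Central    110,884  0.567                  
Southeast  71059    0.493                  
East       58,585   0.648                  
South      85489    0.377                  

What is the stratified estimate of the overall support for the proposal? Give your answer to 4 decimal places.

N = 119496 + 110884 + 71059 + 58585 + 85489 = 445513.
Overall proportion = Σ (Nₕ/N)·p̂ₕ.
Σ Nₕp̂ₕ = 41465.112 + 62871.228 + 35032.087 + 37963.08 + 32229.353 = 209560.86.
209560.86 / 445513 = 0.470381... → 0.4704.

0.4704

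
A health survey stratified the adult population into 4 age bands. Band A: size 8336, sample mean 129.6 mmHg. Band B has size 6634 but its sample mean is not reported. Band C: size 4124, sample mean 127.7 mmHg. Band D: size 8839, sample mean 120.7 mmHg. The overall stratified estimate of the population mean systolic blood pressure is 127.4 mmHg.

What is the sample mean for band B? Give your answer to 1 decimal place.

Σ Nₕx̄ₕ = N·μ, so 6634·x̄_B = 27933·127.4 − (8336·129.6 + 4124·127.7 + 8839·120.7).
= 3558664.2 − 2673847.7 = 884816.5.
x̄_B = 884816.5 / 6634 = 133.376... → 133.4.

133.4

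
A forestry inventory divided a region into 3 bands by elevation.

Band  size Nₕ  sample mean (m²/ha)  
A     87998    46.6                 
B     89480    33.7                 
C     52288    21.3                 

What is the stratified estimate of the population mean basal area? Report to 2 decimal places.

35.82

x̄_st = (Σ Nₕx̄ₕ) / (Σ Nₕ) = (87998·46.6 + 89480·33.7 + 52288·21.3) / 229766
= 8229917.2 / 229766 = 35.8187... → 35.82.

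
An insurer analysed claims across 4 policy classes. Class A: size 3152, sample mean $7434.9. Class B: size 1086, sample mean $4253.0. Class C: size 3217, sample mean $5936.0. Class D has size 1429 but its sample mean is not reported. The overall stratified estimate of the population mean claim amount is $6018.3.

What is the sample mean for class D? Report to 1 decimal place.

N = 3152 + 1086 + 3217 + 1429 = 8884.
Overall total = μ·N = 6018.3·8884 = 53466577.2.
Subtract the known strata: 3152·7434.9 + 1086·4253.0 + 3217·5936.0 = 47149674.8.
Remaining total for class D: 53466577.2 − 47149674.8 = 6316902.4.
Divide by its size: 6316902.4 / 1429 = 4420.506... → 4420.5.

4420.5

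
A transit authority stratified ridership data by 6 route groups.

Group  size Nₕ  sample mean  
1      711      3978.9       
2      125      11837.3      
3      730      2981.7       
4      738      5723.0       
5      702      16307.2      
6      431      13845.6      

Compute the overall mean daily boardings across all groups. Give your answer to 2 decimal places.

8182.71

N = 711 + 125 + 730 + 738 + 702 + 431 = 3437.
Weight each subgroup mean by Nₕ/N and sum.
Σ Nₕx̄ₕ = 711·3978.9 + 125·11837.3 + 730·2981.7 + 738·5723.0 + 702·16307.2 + 431·13845.6 = 2828997.9 + 1479662.5 + 2176641 + 4223574 + 11447654.4 + 5967453.6 = 28123983.4.
Divide by N: 28123983.4 / 3437 = 8182.7127... → 8182.71.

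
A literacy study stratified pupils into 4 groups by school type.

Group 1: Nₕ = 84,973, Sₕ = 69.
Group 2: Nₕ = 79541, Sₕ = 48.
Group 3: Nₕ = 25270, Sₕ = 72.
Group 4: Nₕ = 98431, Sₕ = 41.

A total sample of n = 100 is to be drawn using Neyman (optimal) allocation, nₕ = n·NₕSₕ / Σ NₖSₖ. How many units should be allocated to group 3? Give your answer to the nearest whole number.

Σ NₕSₕ = 84973·69 + 79541·48 + 25270·72 + 98431·41 = 15536216.
Share for 3: 1819440/15536216 = 0.11711.
n_3 = 100 × 0.11711 = 11.711... → 12.

12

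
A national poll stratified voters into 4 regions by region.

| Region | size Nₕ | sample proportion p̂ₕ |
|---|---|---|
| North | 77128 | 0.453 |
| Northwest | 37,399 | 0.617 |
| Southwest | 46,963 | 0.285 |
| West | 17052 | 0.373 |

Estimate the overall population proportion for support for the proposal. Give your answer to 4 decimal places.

N = 77128 + 37399 + 46963 + 17052 = 178542.
Overall proportion = Σ (Nₕ/N)·p̂ₕ.
Σ Nₕp̂ₕ = 34938.984 + 23075.183 + 13384.455 + 6360.396 = 77759.018.
77759.018 / 178542 = 0.435522... → 0.4355.

0.4355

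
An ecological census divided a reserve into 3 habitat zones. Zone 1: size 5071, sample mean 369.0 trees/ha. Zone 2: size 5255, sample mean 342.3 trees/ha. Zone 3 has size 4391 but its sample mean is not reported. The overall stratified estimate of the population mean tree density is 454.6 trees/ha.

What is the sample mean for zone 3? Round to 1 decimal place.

687.9

N = 5071 + 5255 + 4391 = 14717.
Overall total = μ·N = 454.6·14717 = 6690348.2.
Subtract the known strata: 5071·369.0 + 5255·342.3 = 3669985.5.
Remaining total for zone 3: 6690348.2 − 3669985.5 = 3020362.7.
Divide by its size: 3020362.7 / 4391 = 687.853... → 687.9.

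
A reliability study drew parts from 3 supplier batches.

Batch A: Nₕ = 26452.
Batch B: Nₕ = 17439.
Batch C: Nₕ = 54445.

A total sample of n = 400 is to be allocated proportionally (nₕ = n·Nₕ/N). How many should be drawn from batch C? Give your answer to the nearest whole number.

221

N = 26452 + 17439 + 54445 = 98336.
n_C = 400·54445/98336 = 221.465... → 221.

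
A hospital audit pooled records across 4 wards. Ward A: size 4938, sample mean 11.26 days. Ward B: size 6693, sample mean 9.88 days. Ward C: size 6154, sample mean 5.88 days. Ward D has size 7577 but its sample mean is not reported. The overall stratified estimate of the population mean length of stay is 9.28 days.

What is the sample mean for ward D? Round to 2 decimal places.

10.22

Σ Nₕx̄ₕ = N·μ, so 7577·x̄_D = 25362·9.28 − (4938·11.26 + 6693·9.88 + 6154·5.88).
= 235359.36 − 157914.24 = 77445.12.
x̄_D = 77445.12 / 7577 = 10.2211... → 10.22.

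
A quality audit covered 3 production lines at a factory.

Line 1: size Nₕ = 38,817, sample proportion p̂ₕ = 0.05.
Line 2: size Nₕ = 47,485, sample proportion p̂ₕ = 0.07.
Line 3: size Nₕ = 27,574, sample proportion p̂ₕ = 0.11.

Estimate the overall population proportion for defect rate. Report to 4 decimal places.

0.0729

Wₕ = Nₕ/N with N = 113876: 0.3409, 0.4170, 0.2421.
p̂_st = 0.3409·0.05 + 0.4170·0.07 + 0.2421·0.11 ≈ 0.072868... → 0.0729.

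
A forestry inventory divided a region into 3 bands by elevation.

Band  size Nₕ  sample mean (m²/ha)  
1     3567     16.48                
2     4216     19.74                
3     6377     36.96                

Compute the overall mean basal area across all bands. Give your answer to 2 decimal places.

x̄_st = (Σ Nₕx̄ₕ) / (Σ Nₕ) = (3567·16.48 + 4216·19.74 + 6377·36.96) / 14160
= 377701.92 / 14160 = 26.6739... → 26.67.

26.67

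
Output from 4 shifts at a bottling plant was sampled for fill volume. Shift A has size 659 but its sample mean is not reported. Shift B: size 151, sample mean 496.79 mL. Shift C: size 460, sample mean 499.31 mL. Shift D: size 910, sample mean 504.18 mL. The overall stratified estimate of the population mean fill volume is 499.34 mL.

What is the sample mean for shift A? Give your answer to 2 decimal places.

N = 659 + 151 + 460 + 910 = 2180.
Overall total = μ·N = 499.34·2180 = 1088561.2.
Subtract the known strata: 151·496.79 + 460·499.31 + 910·504.18 = 763501.69.
Remaining total for shift A: 1088561.2 − 763501.69 = 325059.51.
Divide by its size: 325059.51 / 659 = 493.2618... → 493.26.

493.26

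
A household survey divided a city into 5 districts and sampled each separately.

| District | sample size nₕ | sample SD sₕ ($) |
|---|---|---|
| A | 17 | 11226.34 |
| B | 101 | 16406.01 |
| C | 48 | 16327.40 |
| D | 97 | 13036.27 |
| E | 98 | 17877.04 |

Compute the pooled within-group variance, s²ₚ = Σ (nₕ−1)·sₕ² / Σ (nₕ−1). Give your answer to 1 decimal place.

Degrees of freedom: 16 + 100 + 47 + 96 + 97 = 356.
Σ(nₕ−1)sₕ² = 16·126030709.7956 + 100·269157164.1201 + 47·266583990.76 + 96·169944335.5129 + 97·319588559.1616 = 88776401782.3732.
s²ₚ = 88776401782.3732 / 356 = 249371915.119... → 249371915.1.

249371915.1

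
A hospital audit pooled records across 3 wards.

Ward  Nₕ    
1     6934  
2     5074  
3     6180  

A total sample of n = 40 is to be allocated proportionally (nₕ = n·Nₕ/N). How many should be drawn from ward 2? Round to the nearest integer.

11

N = 6934 + 5074 + 6180 = 18188.
n_2 = 40·5074/18188 = 11.159... → 11.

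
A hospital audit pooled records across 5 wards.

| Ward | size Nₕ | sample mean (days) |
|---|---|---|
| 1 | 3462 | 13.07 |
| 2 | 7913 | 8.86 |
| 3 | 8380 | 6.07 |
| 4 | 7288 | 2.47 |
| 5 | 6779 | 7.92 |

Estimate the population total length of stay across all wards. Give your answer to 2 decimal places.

237915.16

1: 3462·13.07 = 45248.34
2: 7913·8.86 = 70109.18
3: 8380·6.07 = 50866.6
4: 7288·2.47 = 18001.36
5: 6779·7.92 = 53689.68
τ̂ = Σ Nₕx̄ₕ = 237915.16.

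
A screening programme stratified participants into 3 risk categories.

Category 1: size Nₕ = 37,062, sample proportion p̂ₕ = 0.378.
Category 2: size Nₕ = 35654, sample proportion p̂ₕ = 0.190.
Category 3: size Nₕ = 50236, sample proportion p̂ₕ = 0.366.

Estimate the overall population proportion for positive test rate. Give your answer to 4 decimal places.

N = 37062 + 35654 + 50236 = 122952.
Overall proportion = Σ (Nₕ/N)·p̂ₕ.
Σ Nₕp̂ₕ = 14009.436 + 6774.26 + 18386.376 = 39170.072.
39170.072 / 122952 = 0.318580... → 0.3186.

0.3186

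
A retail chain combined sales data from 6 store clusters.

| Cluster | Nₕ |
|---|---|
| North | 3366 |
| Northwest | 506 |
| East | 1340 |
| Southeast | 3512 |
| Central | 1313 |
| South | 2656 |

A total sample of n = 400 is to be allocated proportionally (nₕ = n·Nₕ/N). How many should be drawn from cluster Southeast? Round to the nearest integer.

111

Share of cluster Southeast = 3512/12693 = 0.27669.
Allocate 400 × 0.27669 = 110.675... → 111.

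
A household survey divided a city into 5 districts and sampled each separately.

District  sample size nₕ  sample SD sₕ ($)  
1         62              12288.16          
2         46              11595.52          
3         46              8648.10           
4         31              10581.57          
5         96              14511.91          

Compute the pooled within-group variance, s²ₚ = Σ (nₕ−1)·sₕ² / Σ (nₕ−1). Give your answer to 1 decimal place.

1: (62−1)·12288.16² = 61·150998876.1856 = 9210931447.3216
2: (46−1)·11595.52² = 45·134456084.0704 = 6050523783.168
3: (46−1)·8648.10² = 45·74789633.61 = 3365533512.45
4: (31−1)·10581.57² = 30·111969623.6649 = 3359088709.947
5: (96−1)·14511.91² = 95·210595531.8481 = 20006575525.5695
Numerator = 41992652978.4561; denominator = Σ(nₕ−1) = 276.
s²ₚ = 41992652978.4561/276 = 152147293.400... → 152147293.4.

152147293.4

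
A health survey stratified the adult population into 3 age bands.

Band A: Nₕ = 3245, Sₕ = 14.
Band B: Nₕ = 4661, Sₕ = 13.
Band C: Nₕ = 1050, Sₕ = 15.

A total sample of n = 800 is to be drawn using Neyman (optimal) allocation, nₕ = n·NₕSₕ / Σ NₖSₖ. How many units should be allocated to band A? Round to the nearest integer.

298

A: NₕSₕ = 3245·14 = 45430
B: NₕSₕ = 4661·13 = 60593
C: NₕSₕ = 1050·15 = 15750
Σ NₕSₕ = 121773.
n_A = 800·45430/121773 = 298.457... → 298.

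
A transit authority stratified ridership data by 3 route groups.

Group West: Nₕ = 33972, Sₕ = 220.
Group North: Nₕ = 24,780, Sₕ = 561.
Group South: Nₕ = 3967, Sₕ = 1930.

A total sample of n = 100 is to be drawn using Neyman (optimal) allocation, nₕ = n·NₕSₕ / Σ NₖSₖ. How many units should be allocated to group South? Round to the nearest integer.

Σ NₕSₕ = 33972·220 + 24780·561 + 3967·1930 = 29031730.
Share for South: 7656310/29031730 = 0.26372.
n_South = 100 × 0.26372 = 26.372... → 26.

26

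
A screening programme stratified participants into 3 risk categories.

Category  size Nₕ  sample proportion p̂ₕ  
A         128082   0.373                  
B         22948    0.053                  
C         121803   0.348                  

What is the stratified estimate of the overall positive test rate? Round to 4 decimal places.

N = 128082 + 22948 + 121803 = 272833.
Overall proportion = Σ (Nₕ/N)·p̂ₕ.
Σ Nₕp̂ₕ = 47774.586 + 1216.244 + 42387.444 = 91378.274.
91378.274 / 272833 = 0.334924... → 0.3349.

0.3349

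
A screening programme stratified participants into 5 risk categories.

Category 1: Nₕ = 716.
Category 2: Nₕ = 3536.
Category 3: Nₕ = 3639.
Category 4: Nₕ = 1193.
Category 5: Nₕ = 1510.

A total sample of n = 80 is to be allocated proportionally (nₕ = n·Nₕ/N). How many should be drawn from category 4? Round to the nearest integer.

Share of category 4 = 1193/10594 = 0.11261.
Allocate 80 × 0.11261 = 9.009... → 9.

9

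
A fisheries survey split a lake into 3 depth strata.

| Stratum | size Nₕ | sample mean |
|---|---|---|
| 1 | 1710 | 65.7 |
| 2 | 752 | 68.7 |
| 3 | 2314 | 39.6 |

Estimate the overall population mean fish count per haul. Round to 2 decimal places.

x̄_st = (Σ Nₕx̄ₕ) / (Σ Nₕ) = (1710·65.7 + 752·68.7 + 2314·39.6) / 4776
= 255643.8 / 4776 = 53.5268... → 53.53.

53.53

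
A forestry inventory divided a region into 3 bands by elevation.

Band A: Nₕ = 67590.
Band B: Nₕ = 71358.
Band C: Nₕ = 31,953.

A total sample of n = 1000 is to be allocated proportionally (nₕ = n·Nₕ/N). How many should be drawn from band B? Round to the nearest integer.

N = 67590 + 71358 + 31953 = 170901.
n_B = 1000·71358/170901 = 417.540... → 418.

418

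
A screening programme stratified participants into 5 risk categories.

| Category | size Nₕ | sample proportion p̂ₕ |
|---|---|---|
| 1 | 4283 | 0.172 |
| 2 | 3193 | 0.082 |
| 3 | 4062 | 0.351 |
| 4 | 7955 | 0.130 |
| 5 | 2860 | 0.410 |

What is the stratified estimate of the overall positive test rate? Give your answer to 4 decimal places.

0.2072

Wₕ = Nₕ/N with N = 22353: 0.1916, 0.1428, 0.1817, 0.3559, 0.1279.
p̂_st = 0.1916·0.172 + 0.1428·0.082 + 0.1817·0.351 + 0.3559·0.130 + 0.1279·0.410 ≈ 0.207176... → 0.2072.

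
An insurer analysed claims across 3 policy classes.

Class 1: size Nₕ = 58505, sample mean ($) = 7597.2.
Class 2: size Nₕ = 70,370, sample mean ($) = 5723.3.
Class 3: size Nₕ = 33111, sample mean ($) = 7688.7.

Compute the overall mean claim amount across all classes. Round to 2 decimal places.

N = 161986; weights Wₕ = Nₕ/N = (0.3612, 0.4344, 0.2044).
x̄_st = Σ Wₕ·x̄ₕ = 0.3612·7597.2 + 0.4344·5723.3 + 0.2044·7688.7 ≈ 6801.8431...
→ 6801.84.

6801.84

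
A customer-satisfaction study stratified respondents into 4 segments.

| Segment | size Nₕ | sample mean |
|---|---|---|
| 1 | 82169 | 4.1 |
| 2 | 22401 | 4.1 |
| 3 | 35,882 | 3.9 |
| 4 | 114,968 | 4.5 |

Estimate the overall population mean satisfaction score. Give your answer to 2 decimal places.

4.25

x̄_st = (Σ Nₕx̄ₕ) / (Σ Nₕ) = (82169·4.1 + 22401·4.1 + 35882·3.9 + 114968·4.5) / 255420
= 1086032.8 / 255420 = 4.2519... → 4.25.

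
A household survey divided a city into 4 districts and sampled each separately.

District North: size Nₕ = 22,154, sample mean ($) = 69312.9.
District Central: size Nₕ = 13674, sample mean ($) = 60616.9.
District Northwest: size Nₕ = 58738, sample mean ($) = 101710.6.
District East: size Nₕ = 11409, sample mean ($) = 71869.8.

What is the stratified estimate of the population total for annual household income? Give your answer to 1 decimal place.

9158673248.2

North: 22154·69312.9 = 1535557986.6
Central: 13674·60616.9 = 828875490.6
Northwest: 58738·101710.6 = 5974277222.8
East: 11409·71869.8 = 819962548.2
τ̂ = Σ Nₕx̄ₕ = 9158673248.2.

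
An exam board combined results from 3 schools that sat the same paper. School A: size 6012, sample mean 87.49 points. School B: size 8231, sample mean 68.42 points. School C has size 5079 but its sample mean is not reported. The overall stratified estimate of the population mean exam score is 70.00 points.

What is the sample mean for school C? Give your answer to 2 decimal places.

N = 6012 + 8231 + 5079 = 19322.
Overall total = μ·N = 70.00·19322 = 1352540.
Subtract the known strata: 6012·87.49 + 8231·68.42 = 1089154.9.
Remaining total for school C: 1352540 − 1089154.9 = 263385.1.
Divide by its size: 263385.1 / 5079 = 51.8577... → 51.86.

51.86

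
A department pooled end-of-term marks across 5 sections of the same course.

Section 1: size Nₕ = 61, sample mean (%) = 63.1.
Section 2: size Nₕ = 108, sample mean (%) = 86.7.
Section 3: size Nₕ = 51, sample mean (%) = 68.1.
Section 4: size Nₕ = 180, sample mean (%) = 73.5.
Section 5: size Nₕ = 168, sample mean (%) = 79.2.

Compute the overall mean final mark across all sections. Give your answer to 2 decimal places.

N = 568; weights Wₕ = Nₕ/N = (0.1074, 0.1901, 0.0898, 0.3169, 0.2958).
x̄_st = Σ Wₕ·x̄ₕ = 0.1074·63.1 + 0.1901·86.7 + 0.0898·68.1 + 0.3169·73.5 + 0.2958·79.2 ≈ 76.0940...
→ 76.09.

76.09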